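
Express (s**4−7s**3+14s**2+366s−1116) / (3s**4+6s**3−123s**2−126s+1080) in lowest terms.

Apply the Euclidean algorithm:
  s**4−7s**3+14s**2+366s−1116 = (1/3)(3s**4+6s**3−123s**2−126s+1080) + (−9s**3+55s**2+408s−1476)
  3s**4+6s**3−123s**2−126s+1080 = (−(1/3)s−73/27)(−9s**3+55s**2+408s−1476) + ((4366/27)s**2+(4366/9)s−8732/3)
  −9s**3+55s**2+408s−1476 = (−(243/4366)s+1107/2183)((4366/27)s**2+(4366/9)s−8732/3) + (0)
Last nonzero remainder: (4366/27)s**2+(4366/9)s−8732/3. Dividing through by 4366/27 gives the monic gcd s**2+3s−18.
Cancel s**2+3s−18 from numerator and denominator to get the reduced form.

(s**2−10s+62)/(3s**2−3s−60)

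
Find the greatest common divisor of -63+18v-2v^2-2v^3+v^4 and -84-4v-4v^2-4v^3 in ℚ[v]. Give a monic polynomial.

By polynomial division,
  v^4-2v^3-2v^2+18v-63 = (-(1/4)v+3/4)(-4v^3-4v^2-4v-84) + (0)
Last nonzero remainder: -4v^3-4v^2-4v-84. Dividing through by -4 gives the monic gcd v^3+v^2+v+21.

21+v+v^2+v^3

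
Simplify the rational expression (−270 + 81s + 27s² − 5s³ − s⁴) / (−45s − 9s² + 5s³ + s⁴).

By polynomial division,
  −s⁴ − 5s³ + 27s² + 81s − 270 = (−1)(s⁴ + 5s³ − 9s² − 45s) + (18s² + 36s − 270)
  s⁴ + 5s³ − 9s² − 45s = ((1/18)s² + (1/6)s)(18s² + 36s − 270) + (0)
Last nonzero remainder: 18s² + 36s − 270. Dividing through by 18 gives the monic gcd s² + 2s − 15.
Cancel s² + 2s − 15 from numerator and denominator to get the reduced form.

(18 − 3s − s²)/(3s + s²)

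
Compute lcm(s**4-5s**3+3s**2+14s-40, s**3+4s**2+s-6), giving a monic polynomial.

s**6-3s**5-10s**4+35s**3-21s**2-122s+120

Repeated division with remainder:
  s**4-5s**3+3s**2+14s-40 = (s-9)(s**3+4s**2+s-6) + (38s**2+29s-94)
  s**3+4s**2+s-6 = ((1/38)s+123/1444)(38s**2+29s-94) + ((1449/1444)s+1449/722)
  38s**2+29s-94 = ((54872/1449)s-67868/1449)((1449/1444)s+1449/722) + (0)
Last nonzero remainder: (1449/1444)s+1449/722. Dividing through by 1449/1444 gives the monic gcd s+2.
Then lcm(f, g) = f·g / gcd(f, g); expanding and making the result monic gives the answer.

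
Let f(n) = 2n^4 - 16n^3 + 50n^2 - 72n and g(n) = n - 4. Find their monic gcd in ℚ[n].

Euclidean algorithm in ℚ[n]:
  2n^4 - 16n^3 + 50n^2 - 72n = (2n^3 - 8n^2 + 18n)(n - 4) + (0)
The last nonzero remainder n - 4 is already monic.

n - 4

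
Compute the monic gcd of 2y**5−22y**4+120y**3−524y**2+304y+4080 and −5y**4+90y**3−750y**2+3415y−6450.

y**2−11y+30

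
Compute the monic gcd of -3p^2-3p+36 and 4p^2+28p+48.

p+4

By polynomial division,
  -3p^2-3p+36 = (-3/4)(4p^2+28p+48) + (18p+72)
  4p^2+28p+48 = ((2/9)p+2/3)(18p+72) + (0)
Last nonzero remainder: 18p+72. Dividing through by 18 gives the monic gcd p+4.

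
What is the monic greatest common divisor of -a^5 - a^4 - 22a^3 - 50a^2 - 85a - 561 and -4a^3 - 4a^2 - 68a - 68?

a^2 + 17

Apply the Euclidean algorithm:
  -a^5 - a^4 - 22a^3 - 50a^2 - 85a - 561 = ((1/4)a^2 + 5/4)(-4a^3 - 4a^2 - 68a - 68) + (-28a^2 - 476)
  -4a^3 - 4a^2 - 68a - 68 = ((1/7)a + 1/7)(-28a^2 - 476) + (0)
Last nonzero remainder: -28a^2 - 476. Dividing through by -28 gives the monic gcd a^2 + 17.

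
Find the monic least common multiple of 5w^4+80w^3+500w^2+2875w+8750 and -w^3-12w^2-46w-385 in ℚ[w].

w^5+27w^4+276w^3+1675w^2+8075w+19250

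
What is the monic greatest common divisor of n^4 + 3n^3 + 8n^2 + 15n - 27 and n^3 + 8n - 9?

Apply the Euclidean algorithm:
  n^4 + 3n^3 + 8n^2 + 15n - 27 = (n + 3)(n^3 + 8n - 9) + (0)
The last nonzero remainder n^3 + 8n - 9 is already monic.

n^3 + 8n - 9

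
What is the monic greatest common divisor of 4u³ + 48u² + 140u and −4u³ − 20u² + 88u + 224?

u + 7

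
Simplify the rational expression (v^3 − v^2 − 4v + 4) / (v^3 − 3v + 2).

(v − 2)/(v − 1)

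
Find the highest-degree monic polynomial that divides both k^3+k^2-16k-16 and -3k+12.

k-4

Repeated division with remainder:
  k^3+k^2-16k-16 = (-(1/3)k^2-(5/3)k-4/3)(-3k+12) + (0)
Last nonzero remainder: -3k+12. Dividing through by -3 gives the monic gcd k-4.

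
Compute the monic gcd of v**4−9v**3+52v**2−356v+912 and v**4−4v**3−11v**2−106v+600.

Apply the Euclidean algorithm:
  v**4−9v**3+52v**2−356v+912 = (v**4−4v**3−11v**2−106v+600) + (−5v**3+63v**2−250v+312)
  v**4−4v**3−11v**2−106v+600 = (−(1/5)v−43/25)(−5v**3+63v**2−250v+312) + ((1184/25)v**2−(2368/5)v+28416/25)
  −5v**3+63v**2−250v+312 = (−(125/1184)v+325/1184)((1184/25)v**2−(2368/5)v+28416/25) + (0)
Last nonzero remainder: (1184/25)v**2−(2368/5)v+28416/25. Dividing through by 1184/25 gives the monic gcd v**2−10v+24.

v**2−10v+24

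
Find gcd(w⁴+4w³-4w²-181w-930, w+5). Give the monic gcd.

Repeated division with remainder:
  w⁴+4w³-4w²-181w-930 = (w³-w²+w-186)(w+5) + (0)
The last nonzero remainder w+5 is already monic.

w+5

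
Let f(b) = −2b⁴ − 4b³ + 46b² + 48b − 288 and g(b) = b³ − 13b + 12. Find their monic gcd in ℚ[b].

b² + b − 12

Euclidean algorithm in ℚ[b]:
  −2b⁴ − 4b³ + 46b² + 48b − 288 = (−2b − 4)(b³ − 13b + 12) + (20b² + 20b − 240)
  b³ − 13b + 12 = ((1/20)b − 1/20)(20b² + 20b − 240) + (0)
Last nonzero remainder: 20b² + 20b − 240. Dividing through by 20 gives the monic gcd b² + b − 12.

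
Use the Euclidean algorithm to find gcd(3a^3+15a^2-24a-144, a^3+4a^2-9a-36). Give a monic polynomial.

a^2+a-12

Euclidean algorithm in ℚ[a]:
  3a^3+15a^2-24a-144 = (3)(a^3+4a^2-9a-36) + (3a^2+3a-36)
  a^3+4a^2-9a-36 = ((1/3)a+1)(3a^2+3a-36) + (0)
Last nonzero remainder: 3a^2+3a-36. Dividing through by 3 gives the monic gcd a^2+a-12.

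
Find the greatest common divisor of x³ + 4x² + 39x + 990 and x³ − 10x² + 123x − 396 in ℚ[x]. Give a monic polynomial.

x² − 6x + 99

By polynomial division,
  x³ + 4x² + 39x + 990 = (x³ − 10x² + 123x − 396) + (14x² − 84x + 1386)
  x³ − 10x² + 123x − 396 = ((1/14)x − 2/7)(14x² − 84x + 1386) + (0)
Last nonzero remainder: 14x² − 84x + 1386. Dividing through by 14 gives the monic gcd x² − 6x + 99.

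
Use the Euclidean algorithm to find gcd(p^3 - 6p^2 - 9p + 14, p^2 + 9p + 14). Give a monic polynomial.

p + 2

Euclidean algorithm in ℚ[p]:
  p^3 - 6p^2 - 9p + 14 = (p - 15)(p^2 + 9p + 14) + (112p + 224)
  p^2 + 9p + 14 = ((1/112)p + 1/16)(112p + 224) + (0)
Last nonzero remainder: 112p + 224. Dividing through by 112 gives the monic gcd p + 2.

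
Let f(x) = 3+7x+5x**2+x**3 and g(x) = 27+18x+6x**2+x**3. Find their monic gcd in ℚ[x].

3+x

By polynomial division,
  x**3+5x**2+7x+3 = (x**3+6x**2+18x+27) + (−x**2−11x−24)
  x**3+6x**2+18x+27 = (−x+5)(−x**2−11x−24) + (49x+147)
  −x**2−11x−24 = (−(1/49)x−8/49)(49x+147) + (0)
Last nonzero remainder: 49x+147. Dividing through by 49 gives the monic gcd x+3.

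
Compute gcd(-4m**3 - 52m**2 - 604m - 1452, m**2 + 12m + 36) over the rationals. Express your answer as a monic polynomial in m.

1

By polynomial division,
  -4m**3 - 52m**2 - 604m - 1452 = (-4m - 4)(m**2 + 12m + 36) + (-412m - 1308)
  m**2 + 12m + 36 = (-(1/412)m - 909/42436)(-412m - 1308) + (84681/10609)
  -412m - 1308 = (-(4370908/84681)m - 4625524/28227)(84681/10609) + (0)
The last nonzero remainder is the constant 84681/10609, so the polynomials are coprime and gcd = 1.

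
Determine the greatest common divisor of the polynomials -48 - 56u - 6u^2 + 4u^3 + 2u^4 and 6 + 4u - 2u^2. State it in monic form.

By polynomial division,
  2u^4 + 4u^3 - 6u^2 - 56u - 48 = (-u^2 - 4u - 8)(-2u^2 + 4u + 6) + (0)
Last nonzero remainder: -2u^2 + 4u + 6. Dividing through by -2 gives the monic gcd u^2 - 2u - 3.

-3 - 2u + u^2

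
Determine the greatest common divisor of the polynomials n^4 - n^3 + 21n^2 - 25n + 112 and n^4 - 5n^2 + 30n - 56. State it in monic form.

Apply the Euclidean algorithm:
  n^4 - n^3 + 21n^2 - 25n + 112 = (n^4 - 5n^2 + 30n - 56) + (-n^3 + 26n^2 - 55n + 168)
  n^4 - 5n^2 + 30n - 56 = (-n - 26)(-n^3 + 26n^2 - 55n + 168) + (616n^2 - 1232n + 4312)
  -n^3 + 26n^2 - 55n + 168 = (-(1/616)n + 3/77)(616n^2 - 1232n + 4312) + (0)
Last nonzero remainder: 616n^2 - 1232n + 4312. Dividing through by 616 gives the monic gcd n^2 - 2n + 7.

n^2 - 2n + 7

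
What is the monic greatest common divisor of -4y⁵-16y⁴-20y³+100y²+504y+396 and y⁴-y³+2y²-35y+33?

Apply the Euclidean algorithm:
  -4y⁵-16y⁴-20y³+100y²+504y+396 = (-4y-20)(y⁴-y³+2y²-35y+33) + (-32y³-64y+1056)
  y⁴-y³+2y²-35y+33 = (-(1/32)y+1/32)(-32y³-64y+1056) + (0)
Last nonzero remainder: -32y³-64y+1056. Dividing through by -32 gives the monic gcd y³+2y-33.

y³+2y-33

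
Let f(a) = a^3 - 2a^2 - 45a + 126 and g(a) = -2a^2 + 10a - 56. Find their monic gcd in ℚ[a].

By polynomial division,
  a^3 - 2a^2 - 45a + 126 = (-(1/2)a - 3/2)(-2a^2 + 10a - 56) + (-58a + 42)
  -2a^2 + 10a - 56 = ((1/29)a - 124/841)(-58a + 42) + (-41888/841)
  -58a + 42 = ((24389/20944)a - 2523/2992)(-41888/841) + (0)
The last nonzero remainder is the constant -41888/841, so the polynomials are coprime and gcd = 1.

1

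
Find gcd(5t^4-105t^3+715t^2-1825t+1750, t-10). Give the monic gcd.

Repeated division with remainder:
  5t^4-105t^3+715t^2-1825t+1750 = (5t^3-55t^2+165t-175)(t-10) + (0)
The last nonzero remainder t-10 is already monic.

t-10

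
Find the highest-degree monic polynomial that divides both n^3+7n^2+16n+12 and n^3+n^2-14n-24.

By polynomial division,
  n^3+7n^2+16n+12 = (n^3+n^2-14n-24) + (6n^2+30n+36)
  n^3+n^2-14n-24 = ((1/6)n-2/3)(6n^2+30n+36) + (0)
Last nonzero remainder: 6n^2+30n+36. Dividing through by 6 gives the monic gcd n^2+5n+6.

n^2+5n+6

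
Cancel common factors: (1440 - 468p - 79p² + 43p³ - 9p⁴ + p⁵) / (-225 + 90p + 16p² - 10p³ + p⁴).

Euclidean algorithm in ℚ[p]:
  p⁵ - 9p⁴ + 43p³ - 79p² - 468p + 1440 = (p + 1)(p⁴ - 10p³ + 16p² + 90p - 225) + (37p³ - 185p² - 333p + 1665)
  p⁴ - 10p³ + 16p² + 90p - 225 = ((1/37)p - 5/37)(37p³ - 185p² - 333p + 1665) + (0)
Last nonzero remainder: 37p³ - 185p² - 333p + 1665. Dividing through by 37 gives the monic gcd p³ - 5p² - 9p + 45.
Cancel p³ - 5p² - 9p + 45 from numerator and denominator to get the reduced form.

(32 - 4p + p²)/(-5 + p)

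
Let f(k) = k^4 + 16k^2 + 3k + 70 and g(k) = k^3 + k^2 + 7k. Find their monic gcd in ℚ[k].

Apply the Euclidean algorithm:
  k^4 + 16k^2 + 3k + 70 = (k - 1)(k^3 + k^2 + 7k) + (10k^2 + 10k + 70)
  k^3 + k^2 + 7k = ((1/10)k)(10k^2 + 10k + 70) + (0)
Last nonzero remainder: 10k^2 + 10k + 70. Dividing through by 10 gives the monic gcd k^2 + k + 7.

k^2 + k + 7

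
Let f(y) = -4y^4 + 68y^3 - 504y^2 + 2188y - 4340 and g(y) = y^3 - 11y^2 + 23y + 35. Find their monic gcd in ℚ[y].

y^2 - 12y + 35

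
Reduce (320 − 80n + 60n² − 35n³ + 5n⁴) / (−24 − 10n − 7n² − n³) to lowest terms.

(−80 + 40n − 5n²)/(6 + n)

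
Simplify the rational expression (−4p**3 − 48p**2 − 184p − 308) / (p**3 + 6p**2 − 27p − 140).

Apply the Euclidean algorithm:
  −4p**3 − 48p**2 − 184p − 308 = (−4)(p**3 + 6p**2 − 27p − 140) + (−24p**2 − 292p − 868)
  p**3 + 6p**2 − 27p − 140 = (−(1/24)p + 37/144)(−24p**2 − 292p − 868) + ((427/36)p + 2989/36)
  −24p**2 − 292p − 868 = (−(864/427)p − 4464/427)((427/36)p + 2989/36) + (0)
Last nonzero remainder: (427/36)p + 2989/36. Dividing through by 427/36 gives the monic gcd p + 7.
Cancel p + 7 from numerator and denominator to get the reduced form.

(−4p**2 − 20p − 44)/(p**2 − p − 20)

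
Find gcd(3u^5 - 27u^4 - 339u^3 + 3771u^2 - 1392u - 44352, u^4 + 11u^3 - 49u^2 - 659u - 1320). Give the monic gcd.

Apply the Euclidean algorithm:
  3u^5 - 27u^4 - 339u^3 + 3771u^2 - 1392u - 44352 = (3u - 60)(u^4 + 11u^3 - 49u^2 - 659u - 1320) + (468u^3 + 2808u^2 - 36972u - 123552)
  u^4 + 11u^3 - 49u^2 - 659u - 1320 = ((1/468)u + 5/468)(468u^3 + 2808u^2 - 36972u - 123552) + (0)
Last nonzero remainder: 468u^3 + 2808u^2 - 36972u - 123552. Dividing through by 468 gives the monic gcd u^3 + 6u^2 - 79u - 264.

u^3 + 6u^2 - 79u - 264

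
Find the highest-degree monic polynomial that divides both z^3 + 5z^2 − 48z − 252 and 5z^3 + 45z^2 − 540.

z^2 + 12z + 36

Euclidean algorithm in ℚ[z]:
  z^3 + 5z^2 − 48z − 252 = (1/5)(5z^3 + 45z^2 − 540) + (−4z^2 − 48z − 144)
  5z^3 + 45z^2 − 540 = (−(5/4)z + 15/4)(−4z^2 − 48z − 144) + (0)
Last nonzero remainder: −4z^2 − 48z − 144. Dividing through by −4 gives the monic gcd z^2 + 12z + 36.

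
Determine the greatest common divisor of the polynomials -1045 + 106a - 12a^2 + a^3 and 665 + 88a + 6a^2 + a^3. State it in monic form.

95 - a + a^2

Euclidean algorithm in ℚ[a]:
  a^3 - 12a^2 + 106a - 1045 = (a^3 + 6a^2 + 88a + 665) + (-18a^2 + 18a - 1710)
  a^3 + 6a^2 + 88a + 665 = (-(1/18)a - 7/18)(-18a^2 + 18a - 1710) + (0)
Last nonzero remainder: -18a^2 + 18a - 1710. Dividing through by -18 gives the monic gcd a^2 - a + 95.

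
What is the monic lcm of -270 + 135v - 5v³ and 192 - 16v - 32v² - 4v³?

-432 + 324v - 35v³ + 2v⁴ + v⁵

Apply the Euclidean algorithm:
  -5v³ + 135v - 270 = (5/4)(-4v³ - 32v² - 16v + 192) + (40v² + 155v - 510)
  -4v³ - 32v² - 16v + 192 = (-(1/10)v - 33/80)(40v² + 155v - 510) + (-(49/16)v - 147/8)
  40v² + 155v - 510 = (-(640/49)v + 1360/49)(-(49/16)v - 147/8) + (0)
Last nonzero remainder: -(49/16)v - 147/8. Dividing through by -49/16 gives the monic gcd v + 6.
Then lcm(f, g) = f·g / gcd(f, g); expanding and making the result monic gives the answer.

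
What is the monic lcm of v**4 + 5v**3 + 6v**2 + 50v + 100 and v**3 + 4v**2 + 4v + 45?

By polynomial division,
  v**4 + 5v**3 + 6v**2 + 50v + 100 = (v + 1)(v**3 + 4v**2 + 4v + 45) + (-2v**2 + v + 55)
  v**3 + 4v**2 + 4v + 45 = (-(1/2)v - 9/4)(-2v**2 + v + 55) + ((135/4)v + 675/4)
  -2v**2 + v + 55 = (-(8/135)v + 44/135)((135/4)v + 675/4) + (0)
Last nonzero remainder: (135/4)v + 675/4. Dividing through by 135/4 gives the monic gcd v + 5.
Then lcm(f, g) = f·g / gcd(f, g); expanding and making the result monic gives the answer.

v**6 + 4v**5 + 10v**4 + 89v**3 + 104v**2 + 350v + 900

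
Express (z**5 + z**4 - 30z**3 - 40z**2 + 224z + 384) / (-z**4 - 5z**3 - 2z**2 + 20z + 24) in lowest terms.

(-z**3 + 4z**2 + 16z - 64)/(z**2 - 4)

By polynomial division,
  z**5 + z**4 - 30z**3 - 40z**2 + 224z + 384 = (-z + 4)(-z**4 - 5z**3 - 2z**2 + 20z + 24) + (-12z**3 - 12z**2 + 168z + 288)
  -z**4 - 5z**3 - 2z**2 + 20z + 24 = ((1/12)z + 1/3)(-12z**3 - 12z**2 + 168z + 288) + (-12z**2 - 60z - 72)
  -12z**3 - 12z**2 + 168z + 288 = (z - 4)(-12z**2 - 60z - 72) + (0)
Last nonzero remainder: -12z**2 - 60z - 72. Dividing through by -12 gives the monic gcd z**2 + 5z + 6.
Cancel z**2 + 5z + 6 from numerator and denominator to get the reduced form.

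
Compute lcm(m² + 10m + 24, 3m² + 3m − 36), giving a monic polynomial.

Apply the Euclidean algorithm:
  m² + 10m + 24 = (1/3)(3m² + 3m − 36) + (9m + 36)
  3m² + 3m − 36 = ((1/3)m − 1)(9m + 36) + (0)
Last nonzero remainder: 9m + 36. Dividing through by 9 gives the monic gcd m + 4.
Then lcm(f, g) = f·g / gcd(f, g); expanding and making the result monic gives the answer.

m³ + 7m² − 6m − 72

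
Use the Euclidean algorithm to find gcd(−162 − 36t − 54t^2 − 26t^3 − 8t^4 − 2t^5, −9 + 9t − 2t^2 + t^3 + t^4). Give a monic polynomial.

9 + 2t^2 + t^3

By polynomial division,
  −2t^5 − 8t^4 − 26t^3 − 54t^2 − 36t − 162 = (−2t − 6)(t^4 + t^3 − 2t^2 + 9t − 9) + (−24t^3 − 48t^2 − 216)
  t^4 + t^3 − 2t^2 + 9t − 9 = (−(1/24)t + 1/24)(−24t^3 − 48t^2 − 216) + (0)
Last nonzero remainder: −24t^3 − 48t^2 − 216. Dividing through by −24 gives the monic gcd t^3 + 2t^2 + 9.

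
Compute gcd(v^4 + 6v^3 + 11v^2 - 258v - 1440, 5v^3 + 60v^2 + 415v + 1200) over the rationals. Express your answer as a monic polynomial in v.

Euclidean algorithm in ℚ[v]:
  v^4 + 6v^3 + 11v^2 - 258v - 1440 = ((1/5)v - 6/5)(5v^3 + 60v^2 + 415v + 1200) + (0)
Last nonzero remainder: 5v^3 + 60v^2 + 415v + 1200. Dividing through by 5 gives the monic gcd v^3 + 12v^2 + 83v + 240.

v^3 + 12v^2 + 83v + 240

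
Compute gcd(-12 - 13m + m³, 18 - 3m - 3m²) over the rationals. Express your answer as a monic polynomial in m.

Repeated division with remainder:
  m³ - 13m - 12 = (-(1/3)m + 1/3)(-3m² - 3m + 18) + (-6m - 18)
  -3m² - 3m + 18 = ((1/2)m - 1)(-6m - 18) + (0)
Last nonzero remainder: -6m - 18. Dividing through by -6 gives the monic gcd m + 3.

3 + m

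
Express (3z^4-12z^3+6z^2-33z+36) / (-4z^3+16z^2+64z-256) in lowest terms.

(-3z^3-6z+9)/(4z^2-64)

Euclidean algorithm in ℚ[z]:
  3z^4-12z^3+6z^2-33z+36 = (-(3/4)z)(-4z^3+16z^2+64z-256) + (54z^2-225z+36)
  -4z^3+16z^2+64z-256 = (-(2/27)z-1/81)(54z^2-225z+36) + ((575/9)z-2300/9)
  54z^2-225z+36 = ((486/575)z-81/575)((575/9)z-2300/9) + (0)
Last nonzero remainder: (575/9)z-2300/9. Dividing through by 575/9 gives the monic gcd z-4.
Cancel z-4 from numerator and denominator to get the reduced form.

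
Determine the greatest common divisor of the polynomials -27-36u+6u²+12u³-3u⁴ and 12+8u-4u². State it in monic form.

-3-2u+u²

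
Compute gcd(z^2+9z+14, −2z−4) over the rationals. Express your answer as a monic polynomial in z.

z+2

By polynomial division,
  z^2+9z+14 = (−(1/2)z−7/2)(−2z−4) + (0)
Last nonzero remainder: −2z−4. Dividing through by −2 gives the monic gcd z+2.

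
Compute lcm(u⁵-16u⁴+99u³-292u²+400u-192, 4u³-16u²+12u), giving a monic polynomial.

Repeated division with remainder:
  u⁵-16u⁴+99u³-292u²+400u-192 = ((1/4)u²-3u+12)(4u³-16u²+12u) + (-64u²+256u-192)
  4u³-16u²+12u = (-(1/16)u)(-64u²+256u-192) + (0)
Last nonzero remainder: -64u²+256u-192. Dividing through by -64 gives the monic gcd u²-4u+3.
Then lcm(f, g) = f·g / gcd(f, g); expanding and making the result monic gives the answer.

u⁶-16u⁵+99u⁴-292u³+400u²-192u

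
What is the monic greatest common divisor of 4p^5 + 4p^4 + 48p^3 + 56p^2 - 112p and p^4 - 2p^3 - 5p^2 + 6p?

Apply the Euclidean algorithm:
  4p^5 + 4p^4 + 48p^3 + 56p^2 - 112p = (4p + 12)(p^4 - 2p^3 - 5p^2 + 6p) + (92p^3 + 92p^2 - 184p)
  p^4 - 2p^3 - 5p^2 + 6p = ((1/92)p - 3/92)(92p^3 + 92p^2 - 184p) + (0)
Last nonzero remainder: 92p^3 + 92p^2 - 184p. Dividing through by 92 gives the monic gcd p^3 + p^2 - 2p.

p^3 + p^2 - 2p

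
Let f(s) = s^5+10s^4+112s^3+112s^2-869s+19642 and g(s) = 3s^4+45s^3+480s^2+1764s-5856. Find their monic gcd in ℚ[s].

Euclidean algorithm in ℚ[s]:
  s^5+10s^4+112s^3+112s^2-869s+19642 = ((1/3)s-5/3)(3s^4+45s^3+480s^2+1764s-5856) + (27s^3+324s^2+4023s+9882)
  3s^4+45s^3+480s^2+1764s-5856 = ((1/9)s+1/3)(27s^3+324s^2+4023s+9882) + (-75s^2-675s-9150)
  27s^3+324s^2+4023s+9882 = (-(9/25)s-27/25)(-75s^2-675s-9150) + (0)
Last nonzero remainder: -75s^2-675s-9150. Dividing through by -75 gives the monic gcd s^2+9s+122.

s^2+9s+122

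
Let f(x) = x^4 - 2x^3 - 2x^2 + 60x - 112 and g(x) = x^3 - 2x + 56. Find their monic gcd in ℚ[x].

x^3 - 2x + 56

Apply the Euclidean algorithm:
  x^4 - 2x^3 - 2x^2 + 60x - 112 = (x - 2)(x^3 - 2x + 56) + (0)
The last nonzero remainder x^3 - 2x + 56 is already monic.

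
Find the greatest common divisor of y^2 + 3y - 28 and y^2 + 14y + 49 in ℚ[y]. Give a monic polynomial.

By polynomial division,
  y^2 + 3y - 28 = (y^2 + 14y + 49) + (-11y - 77)
  y^2 + 14y + 49 = (-(1/11)y - 7/11)(-11y - 77) + (0)
Last nonzero remainder: -11y - 77. Dividing through by -11 gives the monic gcd y + 7.

y + 7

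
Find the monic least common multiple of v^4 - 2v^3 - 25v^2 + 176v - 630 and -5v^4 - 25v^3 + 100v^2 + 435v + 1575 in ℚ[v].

By polynomial division,
  v^4 - 2v^3 - 25v^2 + 176v - 630 = (-1/5)(-5v^4 - 25v^3 + 100v^2 + 435v + 1575) + (-7v^3 - 5v^2 + 263v - 315)
  -5v^4 - 25v^3 + 100v^2 + 435v + 1575 = ((5/7)v + 150/49)(-7v^3 - 5v^2 + 263v - 315) + (-(3555/49)v^2 - (7110/49)v + 17775/7)
  -7v^3 - 5v^2 + 263v - 315 = ((343/3555)v - 49/395)(-(3555/49)v^2 - (7110/49)v + 17775/7) + (0)
Last nonzero remainder: -(3555/49)v^2 - (7110/49)v + 17775/7. Dividing through by -3555/49 gives the monic gcd v^2 + 2v - 35.
Then lcm(f, g) = f·g / gcd(f, g); expanding and making the result monic gives the answer.

v^6 + v^5 - 22v^4 + 83v^3 - 327v^2 - 306v - 5670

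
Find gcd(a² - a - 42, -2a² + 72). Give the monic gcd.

a + 6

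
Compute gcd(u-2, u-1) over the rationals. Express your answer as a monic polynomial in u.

Repeated division with remainder:
  u-2 = (u-1) + (-1)
  u-1 = (-u+1)(-1) + (0)
The last nonzero remainder is the constant -1, so the polynomials are coprime and gcd = 1.

1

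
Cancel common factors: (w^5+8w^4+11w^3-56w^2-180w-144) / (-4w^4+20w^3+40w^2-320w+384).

Apply the Euclidean algorithm:
  w^5+8w^4+11w^3-56w^2-180w-144 = (-(1/4)w-13/4)(-4w^4+20w^3+40w^2-320w+384) + (86w^3-6w^2-1124w+1104)
  -4w^4+20w^3+40w^2-320w+384 = (-(2/43)w+424/1849)(86w^3-6w^2-1124w+1104) + (-(20160/1849)w^2-(20160/1849)w+241920/1849)
  86w^3-6w^2-1124w+1104 = (-(79507/10080)w+42527/5040)(-(20160/1849)w^2-(20160/1849)w+241920/1849) + (0)
Last nonzero remainder: -(20160/1849)w^2-(20160/1849)w+241920/1849. Dividing through by -20160/1849 gives the monic gcd w^2+w-12.
Cancel w^2+w-12 from numerator and denominator to get the reduced form.

(-w^3-7w^2-16w-12)/(4w^2-24w+32)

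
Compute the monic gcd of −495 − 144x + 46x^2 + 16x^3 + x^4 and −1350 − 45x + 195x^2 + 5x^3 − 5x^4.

Repeated division with remainder:
  x^4 + 16x^3 + 46x^2 − 144x − 495 = (−1/5)(−5x^4 + 5x^3 + 195x^2 − 45x − 1350) + (17x^3 + 85x^2 − 153x − 765)
  −5x^4 + 5x^3 + 195x^2 − 45x − 1350 = (−(5/17)x + 30/17)(17x^3 + 85x^2 − 153x − 765) + (0)
Last nonzero remainder: 17x^3 + 85x^2 − 153x − 765. Dividing through by 17 gives the monic gcd x^3 + 5x^2 − 9x − 45.

−45 − 9x + 5x^2 + x^3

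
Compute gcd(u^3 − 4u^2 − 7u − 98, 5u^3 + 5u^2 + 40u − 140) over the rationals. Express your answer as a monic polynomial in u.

By polynomial division,
  u^3 − 4u^2 − 7u − 98 = (1/5)(5u^3 + 5u^2 + 40u − 140) + (−5u^2 − 15u − 70)
  5u^3 + 5u^2 + 40u − 140 = (−u + 2)(−5u^2 − 15u − 70) + (0)
Last nonzero remainder: −5u^2 − 15u − 70. Dividing through by −5 gives the monic gcd u^2 + 3u + 14.

u^2 + 3u + 14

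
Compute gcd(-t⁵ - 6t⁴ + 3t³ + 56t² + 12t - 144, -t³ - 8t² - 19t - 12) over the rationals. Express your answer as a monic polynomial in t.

t² + 7t + 12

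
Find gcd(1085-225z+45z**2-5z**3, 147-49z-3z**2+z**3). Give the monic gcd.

-7+z

Apply the Euclidean algorithm:
  -5z**3+45z**2-225z+1085 = (-5)(z**3-3z**2-49z+147) + (30z**2-470z+1820)
  z**3-3z**2-49z+147 = ((1/30)z+19/45)(30z**2-470z+1820) + ((799/9)z-5593/9)
  30z**2-470z+1820 = ((270/799)z-2340/799)((799/9)z-5593/9) + (0)
Last nonzero remainder: (799/9)z-5593/9. Dividing through by 799/9 gives the monic gcd z-7.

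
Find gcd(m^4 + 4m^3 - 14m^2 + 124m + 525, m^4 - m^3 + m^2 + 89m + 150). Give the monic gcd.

Euclidean algorithm in ℚ[m]:
  m^4 + 4m^3 - 14m^2 + 124m + 525 = (m^4 - m^3 + m^2 + 89m + 150) + (5m^3 - 15m^2 + 35m + 375)
  m^4 - m^3 + m^2 + 89m + 150 = ((1/5)m + 2/5)(5m^3 - 15m^2 + 35m + 375) + (0)
Last nonzero remainder: 5m^3 - 15m^2 + 35m + 375. Dividing through by 5 gives the monic gcd m^3 - 3m^2 + 7m + 75.

m^3 - 3m^2 + 7m + 75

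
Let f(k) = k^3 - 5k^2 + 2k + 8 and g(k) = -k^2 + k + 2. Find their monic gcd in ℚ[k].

k^2 - k - 2

Repeated division with remainder:
  k^3 - 5k^2 + 2k + 8 = (-k + 4)(-k^2 + k + 2) + (0)
Last nonzero remainder: -k^2 + k + 2. Dividing through by -1 gives the monic gcd k^2 - k - 2.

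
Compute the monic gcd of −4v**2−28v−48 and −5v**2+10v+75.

v+3

By polynomial division,
  −4v**2−28v−48 = (4/5)(−5v**2+10v+75) + (−36v−108)
  −5v**2+10v+75 = ((5/36)v−25/36)(−36v−108) + (0)
Last nonzero remainder: −36v−108. Dividing through by −36 gives the monic gcd v+3.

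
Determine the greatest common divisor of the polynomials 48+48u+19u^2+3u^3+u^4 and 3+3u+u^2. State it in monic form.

Euclidean algorithm in ℚ[u]:
  u^4+3u^3+19u^2+48u+48 = (u^2+16)(u^2+3u+3) + (0)
The last nonzero remainder u^2+3u+3 is already monic.

3+3u+u^2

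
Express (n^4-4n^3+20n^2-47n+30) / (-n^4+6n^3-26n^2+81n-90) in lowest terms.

(-n+1)/(n-3)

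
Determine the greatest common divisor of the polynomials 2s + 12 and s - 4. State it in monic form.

1

Apply the Euclidean algorithm:
  2s + 12 = (2)(s - 4) + (20)
  s - 4 = ((1/20)s - 1/5)(20) + (0)
The last nonzero remainder is the constant 20, so the polynomials are coprime and gcd = 1.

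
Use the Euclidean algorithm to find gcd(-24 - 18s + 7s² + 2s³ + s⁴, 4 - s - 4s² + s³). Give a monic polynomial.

Apply the Euclidean algorithm:
  s⁴ + 2s³ + 7s² - 18s - 24 = (s + 6)(s³ - 4s² - s + 4) + (32s² - 16s - 48)
  s³ - 4s² - s + 4 = ((1/32)s - 7/64)(32s² - 16s - 48) + (-(5/4)s - 5/4)
  32s² - 16s - 48 = (-(128/5)s + 192/5)(-(5/4)s - 5/4) + (0)
Last nonzero remainder: -(5/4)s - 5/4. Dividing through by -5/4 gives the monic gcd s + 1.

1 + s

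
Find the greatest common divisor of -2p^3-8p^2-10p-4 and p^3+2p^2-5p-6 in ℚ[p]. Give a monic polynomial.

Apply the Euclidean algorithm:
  -2p^3-8p^2-10p-4 = (-2)(p^3+2p^2-5p-6) + (-4p^2-20p-16)
  p^3+2p^2-5p-6 = (-(1/4)p+3/4)(-4p^2-20p-16) + (6p+6)
  -4p^2-20p-16 = (-(2/3)p-8/3)(6p+6) + (0)
Last nonzero remainder: 6p+6. Dividing through by 6 gives the monic gcd p+1.

p+1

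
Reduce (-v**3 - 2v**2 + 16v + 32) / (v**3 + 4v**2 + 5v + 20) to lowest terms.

Apply the Euclidean algorithm:
  -v**3 - 2v**2 + 16v + 32 = (-1)(v**3 + 4v**2 + 5v + 20) + (2v**2 + 21v + 52)
  v**3 + 4v**2 + 5v + 20 = ((1/2)v - 13/4)(2v**2 + 21v + 52) + ((189/4)v + 189)
  2v**2 + 21v + 52 = ((8/189)v + 52/189)((189/4)v + 189) + (0)
Last nonzero remainder: (189/4)v + 189. Dividing through by 189/4 gives the monic gcd v + 4.
Cancel v + 4 from numerator and denominator to get the reduced form.

(-v**2 + 2v + 8)/(v**2 + 5)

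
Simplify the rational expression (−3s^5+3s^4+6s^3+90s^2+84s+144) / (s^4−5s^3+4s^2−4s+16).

Euclidean algorithm in ℚ[s]:
  −3s^5+3s^4+6s^3+90s^2+84s+144 = (−3s−12)(s^4−5s^3+4s^2−4s+16) + (−42s^3+126s^2+84s+336)
  s^4−5s^3+4s^2−4s+16 = (−(1/42)s+1/21)(−42s^3+126s^2+84s+336) + (0)
Last nonzero remainder: −42s^3+126s^2+84s+336. Dividing through by −42 gives the monic gcd s^3−3s^2−2s−8.
Cancel s^3−3s^2−2s−8 from numerator and denominator to get the reduced form.

(−3s^2−6s−18)/(s−2)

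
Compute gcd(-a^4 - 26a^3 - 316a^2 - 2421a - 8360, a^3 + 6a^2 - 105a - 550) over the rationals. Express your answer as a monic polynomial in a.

Apply the Euclidean algorithm:
  -a^4 - 26a^3 - 316a^2 - 2421a - 8360 = (-a - 20)(a^3 + 6a^2 - 105a - 550) + (-301a^2 - 5071a - 19360)
  a^3 + 6a^2 - 105a - 550 = (-(1/301)a + 3265/90601)(-301a^2 - 5071a - 19360) + ((1216350/90601)a + 13379850/90601)
  -301a^2 - 5071a - 19360 = (-(27270901/1216350)a - 15945776/121635)((1216350/90601)a + 13379850/90601) + (0)
Last nonzero remainder: (1216350/90601)a + 13379850/90601. Dividing through by 1216350/90601 gives the monic gcd a + 11.

a + 11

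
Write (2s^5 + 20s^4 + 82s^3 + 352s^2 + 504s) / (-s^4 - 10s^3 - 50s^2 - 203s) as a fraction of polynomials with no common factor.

(-2s^3 - 6s^2 - 40s - 72)/(s^2 + 3s + 29)

By polynomial division,
  2s^5 + 20s^4 + 82s^3 + 352s^2 + 504s = (-2s)(-s^4 - 10s^3 - 50s^2 - 203s) + (-18s^3 - 54s^2 + 504s)
  -s^4 - 10s^3 - 50s^2 - 203s = ((1/18)s + 7/18)(-18s^3 - 54s^2 + 504s) + (-57s^2 - 399s)
  -18s^3 - 54s^2 + 504s = ((6/19)s - 24/19)(-57s^2 - 399s) + (0)
Last nonzero remainder: -57s^2 - 399s. Dividing through by -57 gives the monic gcd s^2 + 7s.
Cancel s^2 + 7s from numerator and denominator to get the reduced form.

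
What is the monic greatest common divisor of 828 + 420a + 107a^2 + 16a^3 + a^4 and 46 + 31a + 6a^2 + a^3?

23 + 4a + a^2

Apply the Euclidean algorithm:
  a^4 + 16a^3 + 107a^2 + 420a + 828 = (a + 10)(a^3 + 6a^2 + 31a + 46) + (16a^2 + 64a + 368)
  a^3 + 6a^2 + 31a + 46 = ((1/16)a + 1/8)(16a^2 + 64a + 368) + (0)
Last nonzero remainder: 16a^2 + 64a + 368. Dividing through by 16 gives the monic gcd a^2 + 4a + 23.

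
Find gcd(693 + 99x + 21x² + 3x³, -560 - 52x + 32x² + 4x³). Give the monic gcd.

7 + x

Repeated division with remainder:
  3x³ + 21x² + 99x + 693 = (3/4)(4x³ + 32x² - 52x - 560) + (-3x² + 138x + 1113)
  4x³ + 32x² - 52x - 560 = (-(4/3)x - 72)(-3x² + 138x + 1113) + (11368x + 79576)
  -3x² + 138x + 1113 = (-(3/11368)x + 159/11368)(11368x + 79576) + (0)
Last nonzero remainder: 11368x + 79576. Dividing through by 11368 gives the monic gcd x + 7.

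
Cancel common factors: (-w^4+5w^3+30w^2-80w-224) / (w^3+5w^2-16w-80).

(-w^2+5w+14)/(w+5)

By polynomial division,
  -w^4+5w^3+30w^2-80w-224 = (-w+10)(w^3+5w^2-16w-80) + (-36w^2+576)
  w^3+5w^2-16w-80 = (-(1/36)w-5/36)(-36w^2+576) + (0)
Last nonzero remainder: -36w^2+576. Dividing through by -36 gives the monic gcd w^2-16.
Cancel w^2-16 from numerator and denominator to get the reduced form.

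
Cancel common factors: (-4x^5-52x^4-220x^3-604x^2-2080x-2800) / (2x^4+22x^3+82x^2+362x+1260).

By polynomial division,
  -4x^5-52x^4-220x^3-604x^2-2080x-2800 = (-2x-4)(2x^4+22x^3+82x^2+362x+1260) + (32x^3+448x^2+1888x+2240)
  2x^4+22x^3+82x^2+362x+1260 = ((1/16)x-3/16)(32x^3+448x^2+1888x+2240) + (48x^2+576x+1680)
  32x^3+448x^2+1888x+2240 = ((2/3)x+4/3)(48x^2+576x+1680) + (0)
Last nonzero remainder: 48x^2+576x+1680. Dividing through by 48 gives the monic gcd x^2+12x+35.
Cancel x^2+12x+35 from numerator and denominator to get the reduced form.

(-2x^3-2x^2-16x-40)/(x^2-x+18)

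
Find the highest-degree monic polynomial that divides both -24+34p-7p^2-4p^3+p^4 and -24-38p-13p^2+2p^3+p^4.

-12-p+p^2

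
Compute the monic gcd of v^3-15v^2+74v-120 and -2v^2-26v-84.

1

Apply the Euclidean algorithm:
  v^3-15v^2+74v-120 = (-(1/2)v+14)(-2v^2-26v-84) + (396v+1056)
  -2v^2-26v-84 = (-(1/198)v-31/594)(396v+1056) + (-260/9)
  396v+1056 = (-(891/65)v-2376/65)(-260/9) + (0)
The last nonzero remainder is the constant -260/9, so the polynomials are coprime and gcd = 1.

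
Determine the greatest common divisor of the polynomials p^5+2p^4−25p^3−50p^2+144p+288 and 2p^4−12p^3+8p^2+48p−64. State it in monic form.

p^2−2p−8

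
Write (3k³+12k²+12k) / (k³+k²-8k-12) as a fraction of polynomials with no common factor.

(3k)/(k-3)

Euclidean algorithm in ℚ[k]:
  3k³+12k²+12k = (3)(k³+k²-8k-12) + (9k²+36k+36)
  k³+k²-8k-12 = ((1/9)k-1/3)(9k²+36k+36) + (0)
Last nonzero remainder: 9k²+36k+36. Dividing through by 9 gives the monic gcd k²+4k+4.
Cancel k²+4k+4 from numerator and denominator to get the reduced form.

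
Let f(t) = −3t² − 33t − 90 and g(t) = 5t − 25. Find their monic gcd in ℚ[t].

1

Euclidean algorithm in ℚ[t]:
  −3t² − 33t − 90 = (−(3/5)t − 48/5)(5t − 25) + (−330)
  5t − 25 = (−(1/66)t + 5/66)(−330) + (0)
The last nonzero remainder is the constant −330, so the polynomials are coprime and gcd = 1.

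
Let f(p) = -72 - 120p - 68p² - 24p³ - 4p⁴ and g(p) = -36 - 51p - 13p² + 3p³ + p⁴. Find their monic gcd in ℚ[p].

Repeated division with remainder:
  -4p⁴ - 24p³ - 68p² - 120p - 72 = (-4)(p⁴ + 3p³ - 13p² - 51p - 36) + (-12p³ - 120p² - 324p - 216)
  p⁴ + 3p³ - 13p² - 51p - 36 = (-(1/12)p + 7/12)(-12p³ - 120p² - 324p - 216) + (30p² + 120p + 90)
  -12p³ - 120p² - 324p - 216 = (-(2/5)p - 12/5)(30p² + 120p + 90) + (0)
Last nonzero remainder: 30p² + 120p + 90. Dividing through by 30 gives the monic gcd p² + 4p + 3.

3 + 4p + p²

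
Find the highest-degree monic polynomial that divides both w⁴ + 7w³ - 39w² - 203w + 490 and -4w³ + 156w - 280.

Euclidean algorithm in ℚ[w]:
  w⁴ + 7w³ - 39w² - 203w + 490 = (-(1/4)w - 7/4)(-4w³ + 156w - 280) + (0)
Last nonzero remainder: -4w³ + 156w - 280. Dividing through by -4 gives the monic gcd w³ - 39w + 70.

w³ - 39w + 70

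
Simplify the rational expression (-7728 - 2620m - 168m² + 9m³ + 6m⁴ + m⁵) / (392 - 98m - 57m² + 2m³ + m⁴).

(276 + 64m + 9m² + m³)/(-14 + 5m + m²)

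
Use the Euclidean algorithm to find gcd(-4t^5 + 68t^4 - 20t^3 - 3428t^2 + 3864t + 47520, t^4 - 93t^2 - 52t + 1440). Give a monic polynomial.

Repeated division with remainder:
  -4t^5 + 68t^4 - 20t^3 - 3428t^2 + 3864t + 47520 = (-4t + 68)(t^4 - 93t^2 - 52t + 1440) + (-392t^3 + 2688t^2 + 13160t - 50400)
  t^4 - 93t^2 - 52t + 1440 = (-(1/392)t - 6/343)(-392t^3 + 2688t^2 + 13160t - 50400) + (-(608/49)t^2 + (2432/49)t + 27360/49)
  -392t^3 + 2688t^2 + 13160t - 50400 = ((2401/76)t - 1715/19)(-(608/49)t^2 + (2432/49)t + 27360/49) + (0)
Last nonzero remainder: -(608/49)t^2 + (2432/49)t + 27360/49. Dividing through by -608/49 gives the monic gcd t^2 - 4t - 45.

t^2 - 4t - 45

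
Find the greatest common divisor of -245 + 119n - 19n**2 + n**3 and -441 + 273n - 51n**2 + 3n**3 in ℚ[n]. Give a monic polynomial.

49 - 14n + n**2

Apply the Euclidean algorithm:
  n**3 - 19n**2 + 119n - 245 = (1/3)(3n**3 - 51n**2 + 273n - 441) + (-2n**2 + 28n - 98)
  3n**3 - 51n**2 + 273n - 441 = (-(3/2)n + 9/2)(-2n**2 + 28n - 98) + (0)
Last nonzero remainder: -2n**2 + 28n - 98. Dividing through by -2 gives the monic gcd n**2 - 14n + 49.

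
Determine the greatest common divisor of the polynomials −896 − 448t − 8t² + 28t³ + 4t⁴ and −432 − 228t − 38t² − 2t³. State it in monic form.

4 + t

Apply the Euclidean algorithm:
  4t⁴ + 28t³ − 8t² − 448t − 896 = (−2t + 24)(−2t³ − 38t² − 228t − 432) + (448t² + 4160t + 9472)
  −2t³ − 38t² − 228t − 432 = (−(1/224)t − 17/392)(448t² + 4160t + 9472) + (−(260/49)t − 1040/49)
  448t² + 4160t + 9472 = (−(5488/65)t − 29008/65)(−(260/49)t − 1040/49) + (0)
Last nonzero remainder: −(260/49)t − 1040/49. Dividing through by −260/49 gives the monic gcd t + 4.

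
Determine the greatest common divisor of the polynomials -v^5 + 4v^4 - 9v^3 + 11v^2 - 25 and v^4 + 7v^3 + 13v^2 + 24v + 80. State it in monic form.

Repeated division with remainder:
  -v^5 + 4v^4 - 9v^3 + 11v^2 - 25 = (-v + 11)(v^4 + 7v^3 + 13v^2 + 24v + 80) + (-73v^3 - 108v^2 - 184v - 905)
  v^4 + 7v^3 + 13v^2 + 24v + 80 = (-(1/73)v - 403/5329)(-73v^3 - 108v^2 - 184v - 905) + ((12321/5329)v^2 - (12321/5329)v + 61605/5329)
  -73v^3 - 108v^2 - 184v - 905 = (-(389017/12321)v - 964549/12321)((12321/5329)v^2 - (12321/5329)v + 61605/5329) + (0)
Last nonzero remainder: (12321/5329)v^2 - (12321/5329)v + 61605/5329. Dividing through by 12321/5329 gives the monic gcd v^2 - v + 5.

v^2 - v + 5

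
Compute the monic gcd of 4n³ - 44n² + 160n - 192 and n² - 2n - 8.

n - 4

By polynomial division,
  4n³ - 44n² + 160n - 192 = (4n - 36)(n² - 2n - 8) + (120n - 480)
  n² - 2n - 8 = ((1/120)n + 1/60)(120n - 480) + (0)
Last nonzero remainder: 120n - 480. Dividing through by 120 gives the monic gcd n - 4.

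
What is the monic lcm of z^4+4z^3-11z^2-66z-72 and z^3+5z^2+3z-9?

z^5+3z^4-15z^3-55z^2-6z+72

Apply the Euclidean algorithm:
  z^4+4z^3-11z^2-66z-72 = (z-1)(z^3+5z^2+3z-9) + (-9z^2-54z-81)
  z^3+5z^2+3z-9 = (-(1/9)z+1/9)(-9z^2-54z-81) + (0)
Last nonzero remainder: -9z^2-54z-81. Dividing through by -9 gives the monic gcd z^2+6z+9.
Then lcm(f, g) = f·g / gcd(f, g); expanding and making the result monic gives the answer.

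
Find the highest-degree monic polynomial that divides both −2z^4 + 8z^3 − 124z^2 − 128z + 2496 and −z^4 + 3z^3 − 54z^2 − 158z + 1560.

Apply the Euclidean algorithm:
  −2z^4 + 8z^3 − 124z^2 − 128z + 2496 = (2)(−z^4 + 3z^3 − 54z^2 − 158z + 1560) + (2z^3 − 16z^2 + 188z − 624)
  −z^4 + 3z^3 − 54z^2 − 158z + 1560 = (−(1/2)z − 5/2)(2z^3 − 16z^2 + 188z − 624) + (0)
Last nonzero remainder: 2z^3 − 16z^2 + 188z − 624. Dividing through by 2 gives the monic gcd z^3 − 8z^2 + 94z − 312.

z^3 − 8z^2 + 94z − 312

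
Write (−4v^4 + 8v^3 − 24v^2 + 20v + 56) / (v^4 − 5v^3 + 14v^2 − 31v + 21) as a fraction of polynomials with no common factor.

(−4v^2 + 4v + 8)/(v^2 − 4v + 3)

Euclidean algorithm in ℚ[v]:
  −4v^4 + 8v^3 − 24v^2 + 20v + 56 = (−4)(v^4 − 5v^3 + 14v^2 − 31v + 21) + (−12v^3 + 32v^2 − 104v + 140)
  v^4 − 5v^3 + 14v^2 − 31v + 21 = (−(1/12)v + 7/36)(−12v^3 + 32v^2 − 104v + 140) + (−(8/9)v^2 + (8/9)v − 56/9)
  −12v^3 + 32v^2 − 104v + 140 = ((27/2)v − 45/2)(−(8/9)v^2 + (8/9)v − 56/9) + (0)
Last nonzero remainder: −(8/9)v^2 + (8/9)v − 56/9. Dividing through by −8/9 gives the monic gcd v^2 − v + 7.
Cancel v^2 − v + 7 from numerator and denominator to get the reduced form.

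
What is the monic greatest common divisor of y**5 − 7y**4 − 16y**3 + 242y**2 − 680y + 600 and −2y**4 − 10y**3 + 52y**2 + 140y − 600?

By polynomial division,
  y**5 − 7y**4 − 16y**3 + 242y**2 − 680y + 600 = (−(1/2)y + 6)(−2y**4 − 10y**3 + 52y**2 + 140y − 600) + (70y**3 − 1820y + 4200)
  −2y**4 − 10y**3 + 52y**2 + 140y − 600 = (−(1/35)y − 1/7)(70y**3 − 1820y + 4200) + (0)
Last nonzero remainder: 70y**3 − 1820y + 4200. Dividing through by 70 gives the monic gcd y**3 − 26y + 60.

y**3 − 26y + 60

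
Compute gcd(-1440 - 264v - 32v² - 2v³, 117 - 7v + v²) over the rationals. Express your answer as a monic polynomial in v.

1

Euclidean algorithm in ℚ[v]:
  -2v³ - 32v² - 264v - 1440 = (-2v - 46)(v² - 7v + 117) + (-352v + 3942)
  v² - 7v + 117 = (-(1/352)v - 739/61952)(-352v + 3942) + (5080761/30976)
  -352v + 3942 = (-(10903552/5080761)v + 13567488/564529)(5080761/30976) + (0)
The last nonzero remainder is the constant 5080761/30976, so the polynomials are coprime and gcd = 1.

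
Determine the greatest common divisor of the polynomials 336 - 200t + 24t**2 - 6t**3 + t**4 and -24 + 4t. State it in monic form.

-6 + t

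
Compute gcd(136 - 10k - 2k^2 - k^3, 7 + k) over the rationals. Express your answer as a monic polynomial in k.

Repeated division with remainder:
  -k^3 - 2k^2 - 10k + 136 = (-k^2 + 5k - 45)(k + 7) + (451)
  k + 7 = ((1/451)k + 7/451)(451) + (0)
The last nonzero remainder is the constant 451, so the polynomials are coprime and gcd = 1.

1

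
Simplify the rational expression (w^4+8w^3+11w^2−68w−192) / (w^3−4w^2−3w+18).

Apply the Euclidean algorithm:
  w^4+8w^3+11w^2−68w−192 = (w+12)(w^3−4w^2−3w+18) + (62w^2−50w−408)
  w^3−4w^2−3w+18 = ((1/62)w−99/1922)(62w^2−50w−408) + ((966/961)w−2898/961)
  62w^2−50w−408 = ((29791/483)w+65348/483)((966/961)w−2898/961) + (0)
Last nonzero remainder: (966/961)w−2898/961. Dividing through by 966/961 gives the monic gcd w−3.
Cancel w−3 from numerator and denominator to get the reduced form.

(w^3+11w^2+44w+64)/(w^2−w−6)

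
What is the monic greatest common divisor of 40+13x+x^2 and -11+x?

1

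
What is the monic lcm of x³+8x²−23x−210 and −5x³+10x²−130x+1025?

By polynomial division,
  x³+8x²−23x−210 = (−1/5)(−5x³+10x²−130x+1025) + (10x²−49x−5)
  −5x³+10x²−130x+1025 = (−(1/2)x−29/20)(10x²−49x−5) + (−(4071/20)x+4071/4)
  10x²−49x−5 = (−(200/4071)x−20/4071)(−(4071/20)x+4071/4) + (0)
Last nonzero remainder: −(4071/20)x+4071/4. Dividing through by −4071/20 gives the monic gcd x−5.
Then lcm(f, g) = f·g / gcd(f, g); expanding and making the result monic gives the answer.

x⁵+11x⁴+42x³+49x²−1573x−8610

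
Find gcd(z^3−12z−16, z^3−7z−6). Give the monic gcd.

z+2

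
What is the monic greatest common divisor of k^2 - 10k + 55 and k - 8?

Apply the Euclidean algorithm:
  k^2 - 10k + 55 = (k - 2)(k - 8) + (39)
  k - 8 = ((1/39)k - 8/39)(39) + (0)
The last nonzero remainder is the constant 39, so the polynomials are coprime and gcd = 1.

1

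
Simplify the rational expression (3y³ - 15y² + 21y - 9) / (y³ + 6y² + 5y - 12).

By polynomial division,
  3y³ - 15y² + 21y - 9 = (3)(y³ + 6y² + 5y - 12) + (-33y² + 6y + 27)
  y³ + 6y² + 5y - 12 = (-(1/33)y - 68/363)(-33y² + 6y + 27) + ((840/121)y - 840/121)
  -33y² + 6y + 27 = (-(1331/280)y - 1089/280)((840/121)y - 840/121) + (0)
Last nonzero remainder: (840/121)y - 840/121. Dividing through by 840/121 gives the monic gcd y - 1.
Cancel y - 1 from numerator and denominator to get the reduced form.

(3y² - 12y + 9)/(y² + 7y + 12)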